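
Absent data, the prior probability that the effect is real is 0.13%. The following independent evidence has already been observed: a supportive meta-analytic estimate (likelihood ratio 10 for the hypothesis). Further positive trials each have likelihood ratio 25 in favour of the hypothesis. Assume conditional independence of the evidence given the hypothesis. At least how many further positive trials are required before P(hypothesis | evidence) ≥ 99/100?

Prior odds = 0.0013/0.9987 = 13/9987.
Bayes factor of the evidence already in hand = 10.
Odds after that evidence = (13/9987) × 10 = 130/9987.
Target odds = 0.99/0.01 = 99.
Need 25ⁿ ≥ 99 ÷ (130/9987) = 988713/130.
25² = 625 falls short of 988713/130 but 25³ = 15625 reaches it, so n = 3.

3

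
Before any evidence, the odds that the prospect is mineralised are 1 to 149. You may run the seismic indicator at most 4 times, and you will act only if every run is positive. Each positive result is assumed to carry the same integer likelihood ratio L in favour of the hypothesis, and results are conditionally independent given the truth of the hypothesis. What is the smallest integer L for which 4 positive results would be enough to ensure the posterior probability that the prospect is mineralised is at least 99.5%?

14

Prior odds = 1/149.
Target odds = 0.995/0.005 = 199.
Need L⁴ ≥ 199 ÷ (1/149) = 29651.
13⁴ = 28561 < 29651 ≤ 38416 = 14⁴, so L = 14.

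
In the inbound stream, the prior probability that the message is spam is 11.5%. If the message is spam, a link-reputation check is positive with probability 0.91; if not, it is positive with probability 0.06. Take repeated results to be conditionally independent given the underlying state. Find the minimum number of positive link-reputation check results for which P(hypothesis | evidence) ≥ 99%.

Prior odds = 0.115/0.885 = 23/177.
Likelihood ratio of a positive = 0.91/0.06 = 91/6.
Target odds: 0.99 ÷ 0.01 = 99.
Require (91/6)ⁿ ≥ 99 ÷ (23/177) = 17523/23.
(91/6)² = 8281/36 falls short of 17523/23 but (91/6)³ = 753571/216 reaches it, so n = 3.

3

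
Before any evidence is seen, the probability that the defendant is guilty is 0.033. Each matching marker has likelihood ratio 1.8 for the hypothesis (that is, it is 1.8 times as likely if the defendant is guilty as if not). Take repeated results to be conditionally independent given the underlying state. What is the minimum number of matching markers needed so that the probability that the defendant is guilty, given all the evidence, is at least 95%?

Prior odds: 0.033 ÷ 0.967 = 33/967.
Likelihood ratio per matching marker = 1.8.
Target odds: 0.95 ÷ 0.05 = 19.
Require 1.8ⁿ ≥ 19 ÷ (33/967) = 18373/33.
1.8¹⁰ ≈357.047 falls short of 18373/33 but 1.8¹¹ ≈642.684 reaches it, so n = 11.

11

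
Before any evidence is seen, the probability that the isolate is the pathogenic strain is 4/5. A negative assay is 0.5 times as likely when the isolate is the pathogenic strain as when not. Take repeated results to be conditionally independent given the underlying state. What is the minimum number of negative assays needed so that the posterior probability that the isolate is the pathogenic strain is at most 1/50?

Prior odds: 0.8 ÷ 0.2 = 4.
Likelihood ratio per negative assay = 0.5.
Target odds: 0.02 ÷ 0.98 = 1/49.
Require 0.5ⁿ ≤ 1/49 ÷ 4 = 1/196.
0.5⁷ = 0.0078125 is still above 1/196 but 0.5⁸ = 0.00390625 is at or below it, so n = 8.

8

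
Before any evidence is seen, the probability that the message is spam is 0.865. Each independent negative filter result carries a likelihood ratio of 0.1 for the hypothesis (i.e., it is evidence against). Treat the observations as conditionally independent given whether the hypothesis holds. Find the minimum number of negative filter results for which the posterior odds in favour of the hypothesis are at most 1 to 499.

4

Prior odds = 0.865/0.135 = 173/27.
Likelihood ratio per negative filter result = 0.1.
Target odds = 1/499.
Require 0.1ⁿ ≤ 1/499 ÷ (173/27) = 27/86327.
0.1³ = 0.001 is still above 27/86327 but 0.1⁴ = 0.0001 is at or below it, so n = 4.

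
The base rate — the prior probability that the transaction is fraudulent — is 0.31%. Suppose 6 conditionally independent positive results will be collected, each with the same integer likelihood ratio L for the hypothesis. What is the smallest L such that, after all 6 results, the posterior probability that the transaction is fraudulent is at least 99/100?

6

Prior odds = 0.0031/0.9969 = 31/9969.
Target odds = 0.99/0.01 = 99.
Need L⁶ ≥ 99 ÷ (31/9969) = 986931/31.
5⁶ = 15625 < 986931/31 ≤ 46656 = 6⁶, so L = 6.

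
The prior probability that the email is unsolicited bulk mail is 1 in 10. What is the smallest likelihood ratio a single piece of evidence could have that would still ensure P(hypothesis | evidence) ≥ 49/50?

Prior odds = 0.1/0.9 = 1/9.
Target odds = 0.98/0.02 = 49.
Required Bayes factor = 49 ÷ (1/9) = 441.

441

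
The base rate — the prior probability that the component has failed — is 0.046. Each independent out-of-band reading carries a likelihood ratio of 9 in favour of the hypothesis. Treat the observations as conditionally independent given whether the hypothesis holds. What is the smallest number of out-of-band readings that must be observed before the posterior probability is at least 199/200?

Prior odds = 0.046/0.954 = 23/477.
Likelihood ratio per out-of-band reading = 9.
Target odds: 0.995 ÷ 0.005 = 199.
Need (23/477) × 9ⁿ ≥ 199, i.e. 9ⁿ ≥ 94923/23.
9³ = 729 falls short of 94923/23 but 9⁴ = 6561 reaches it, so n = 4.

4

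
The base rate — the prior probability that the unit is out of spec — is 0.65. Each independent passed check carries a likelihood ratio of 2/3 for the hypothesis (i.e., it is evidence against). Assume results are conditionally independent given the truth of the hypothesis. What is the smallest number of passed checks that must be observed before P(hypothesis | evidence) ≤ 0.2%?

Prior odds = 0.65/0.35 = 13/7.
Likelihood ratio per passed check = 2/3.
Target posterior odds = 0.002/0.998 = 1/499.
Need (13/7) × (2/3)ⁿ ≤ 1/499, i.e. (2/3)ⁿ ≤ 7/6487.
(2/3)¹⁶ = 65536/43046721 is still above 7/6487 but (2/3)¹⁷ = 131072/129140163 is at or below it, so n = 17.

17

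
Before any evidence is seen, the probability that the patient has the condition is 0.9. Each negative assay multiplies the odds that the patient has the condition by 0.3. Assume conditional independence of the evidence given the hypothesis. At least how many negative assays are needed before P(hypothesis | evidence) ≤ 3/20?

4

Prior odds: 0.9 ÷ 0.1 = 9.
Likelihood ratio per negative assay = 0.3.
Target odds: 0.15 ÷ 0.85 = 3/17.
Need 9 × 0.3ⁿ ≤ 3/17, i.e. 0.3ⁿ ≤ 1/51.
0.3³ = 0.027 is still above 1/51 but 0.3⁴ = 0.0081 is at or below it, so n = 4.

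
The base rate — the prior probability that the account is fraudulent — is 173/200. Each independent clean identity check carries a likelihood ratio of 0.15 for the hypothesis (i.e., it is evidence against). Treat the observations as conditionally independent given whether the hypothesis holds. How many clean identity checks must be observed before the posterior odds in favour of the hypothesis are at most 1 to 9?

Prior odds = 0.865/0.135 = 173/27.
Likelihood ratio per clean identity check = 0.15.
Target odds = 1/9.
Require 0.15ⁿ ≤ 1/9 ÷ (173/27) = 3/173.
0.15² = 0.0225 is still above 3/173 but 0.15³ = 0.003375 is at or below it, so n = 3.

3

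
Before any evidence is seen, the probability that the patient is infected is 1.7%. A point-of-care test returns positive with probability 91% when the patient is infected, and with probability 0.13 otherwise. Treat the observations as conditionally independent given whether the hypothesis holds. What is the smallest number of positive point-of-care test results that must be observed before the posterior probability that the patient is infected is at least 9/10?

4

Prior odds: 0.017 ÷ 0.983 = 17/983.
Likelihood ratio of a positive result = 0.91/0.13 = 7.
Target odds: 0.9 ÷ 0.1 = 9.
Need (17/983) × 7ⁿ ≥ 9, i.e. 7ⁿ ≥ 8847/17.
7³ = 343 falls short of 8847/17 but 7⁴ = 2401 reaches it, so n = 4.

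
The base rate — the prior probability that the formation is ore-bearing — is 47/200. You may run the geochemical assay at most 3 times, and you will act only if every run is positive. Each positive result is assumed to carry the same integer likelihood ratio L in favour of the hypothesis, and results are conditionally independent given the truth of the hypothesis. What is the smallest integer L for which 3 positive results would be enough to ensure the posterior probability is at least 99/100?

7

Prior odds = 0.235/0.765 = 47/153.
Target odds = 0.99/0.01 = 99.
Need L³ ≥ 99 ÷ (47/153) = 15147/47.
6³ = 216 < 15147/47 ≤ 343 = 7³, so L = 7.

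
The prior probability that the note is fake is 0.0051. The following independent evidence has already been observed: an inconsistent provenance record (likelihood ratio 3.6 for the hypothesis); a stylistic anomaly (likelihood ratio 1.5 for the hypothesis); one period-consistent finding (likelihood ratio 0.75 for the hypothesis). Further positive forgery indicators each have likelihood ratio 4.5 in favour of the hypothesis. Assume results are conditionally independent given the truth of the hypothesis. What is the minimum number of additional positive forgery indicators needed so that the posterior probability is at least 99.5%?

7

Prior odds = 0.0051/0.9949 = 51/9949.
Combined Bayes factor of the evidence already in hand = 3.6 × 1.5 × 0.75 = 4.05.
Odds after that evidence = (51/9949) × 4.05 = 4131/198980.
Target odds = 0.995/0.005 = 199.
Need 4.5ⁿ ≥ 199 ÷ (4131/198980) = 39597020/4131.
4.5⁶ = 8303.765625 falls short of 39597020/4131 but 4.5⁷ = 4782969/128 reaches it, so n = 7.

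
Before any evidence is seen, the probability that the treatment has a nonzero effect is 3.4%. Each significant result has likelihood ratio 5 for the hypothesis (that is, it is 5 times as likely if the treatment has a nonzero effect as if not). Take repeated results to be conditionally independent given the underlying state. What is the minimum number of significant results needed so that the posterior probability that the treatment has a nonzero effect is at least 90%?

4

Prior odds: 0.034 ÷ 0.966 = 17/483.
Likelihood ratio per significant result = 5.
Target posterior odds = 0.9/0.1 = 9.
Require 5ⁿ ≥ 9 ÷ (17/483) = 4347/17.
5³ = 125 falls short of 4347/17 but 5⁴ = 625 reaches it, so n = 4.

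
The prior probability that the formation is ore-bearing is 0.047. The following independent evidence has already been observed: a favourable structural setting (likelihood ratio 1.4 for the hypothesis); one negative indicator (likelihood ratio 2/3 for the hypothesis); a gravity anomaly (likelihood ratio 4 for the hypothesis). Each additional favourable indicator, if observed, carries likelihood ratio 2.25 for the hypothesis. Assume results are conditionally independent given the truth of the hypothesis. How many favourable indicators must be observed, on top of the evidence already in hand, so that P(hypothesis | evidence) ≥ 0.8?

4

Prior odds = 0.047/0.953 = 47/953.
Combined Bayes factor of the evidence already in hand = 1.4 × (2/3) × 4 = 56/15.
Odds after that evidence = (47/953) × 56/15 = 2632/14295.
Target odds = 0.8/0.2 = 4.
Need 2.25ⁿ ≥ 4 ÷ (2632/14295) = 14295/658.
2.25³ = 11.390625 falls short of 14295/658 but 2.25⁴ = 25.62890625 reaches it, so n = 4.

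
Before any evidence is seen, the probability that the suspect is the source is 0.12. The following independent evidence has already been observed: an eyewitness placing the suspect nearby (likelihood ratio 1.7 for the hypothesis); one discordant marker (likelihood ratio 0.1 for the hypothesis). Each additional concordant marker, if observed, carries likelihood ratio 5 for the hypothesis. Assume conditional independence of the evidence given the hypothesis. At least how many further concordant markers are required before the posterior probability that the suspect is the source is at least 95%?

Prior odds = 0.12/0.88 = 3/22.
Combined Bayes factor of the evidence already in hand = 1.7 × 0.1 = 0.17.
Odds after that evidence = (3/22) × 0.17 = 51/2200.
Target odds = 0.95/0.05 = 19.
Need 5ⁿ ≥ 19 ÷ (51/2200) = 41800/51.
5⁴ = 625 falls short of 41800/51 but 5⁵ = 3125 reaches it, so n = 5.

5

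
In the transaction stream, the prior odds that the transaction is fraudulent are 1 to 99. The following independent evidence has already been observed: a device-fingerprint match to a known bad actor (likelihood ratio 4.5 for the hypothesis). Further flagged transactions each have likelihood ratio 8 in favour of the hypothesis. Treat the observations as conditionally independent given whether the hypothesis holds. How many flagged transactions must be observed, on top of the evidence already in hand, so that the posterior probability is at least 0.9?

3

Prior odds = 1/99.
Bayes factor of the evidence already in hand = 4.5.
Odds after that evidence = (1/99) × 4.5 = 1/22.
Target odds = 0.9/0.1 = 9.
Need 8ⁿ ≥ 9 ÷ (1/22) = 198.
8² = 64 falls short of 198 but 8³ = 512 reaches it, so n = 3.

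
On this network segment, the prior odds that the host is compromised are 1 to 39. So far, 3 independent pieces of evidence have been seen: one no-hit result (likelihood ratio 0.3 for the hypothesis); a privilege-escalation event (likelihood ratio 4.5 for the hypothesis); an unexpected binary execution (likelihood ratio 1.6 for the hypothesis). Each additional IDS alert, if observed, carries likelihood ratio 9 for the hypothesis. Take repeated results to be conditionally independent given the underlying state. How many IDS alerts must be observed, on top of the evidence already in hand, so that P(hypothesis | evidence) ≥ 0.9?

Prior odds = 1/39.
Combined Bayes factor of the evidence already in hand = 0.3 × 4.5 × 1.6 = 2.16.
Odds after that evidence = (1/39) × 2.16 = 18/325.
Target odds = 0.9/0.1 = 9.
Need 9ⁿ ≥ 9 ÷ (18/325) = 162.5.
9² = 81 falls short of 162.5 but 9³ = 729 reaches it, so n = 3.

3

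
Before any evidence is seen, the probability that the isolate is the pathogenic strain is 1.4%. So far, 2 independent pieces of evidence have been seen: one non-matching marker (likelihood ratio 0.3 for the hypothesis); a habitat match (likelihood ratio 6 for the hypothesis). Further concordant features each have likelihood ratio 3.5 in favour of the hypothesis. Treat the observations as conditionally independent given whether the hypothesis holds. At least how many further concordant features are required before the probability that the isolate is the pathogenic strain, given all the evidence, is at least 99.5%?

8

Prior odds = 0.014/0.986 = 7/493.
Combined Bayes factor of the evidence already in hand = 0.3 × 6 = 1.8.
Odds after that evidence = (7/493) × 1.8 = 63/2465.
Target odds = 0.995/0.005 = 199.
Need 3.5ⁿ ≥ 199 ÷ (63/2465) = 490535/63.
3.5⁷ = 823543/128 falls short of 490535/63 but 3.5⁸ = 5764801/256 reaches it, so n = 8.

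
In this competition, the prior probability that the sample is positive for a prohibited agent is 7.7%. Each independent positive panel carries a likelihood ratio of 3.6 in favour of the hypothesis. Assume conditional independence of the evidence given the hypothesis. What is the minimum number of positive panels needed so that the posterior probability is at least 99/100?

6

Prior odds = 0.077/0.923 = 77/923.
Likelihood ratio per positive panel = 3.6.
Target odds: 0.99 ÷ 0.01 = 99.
Require 3.6ⁿ ≥ 99 ÷ (77/923) = 8307/7.
3.6⁵ = 604.66176 falls short of 8307/7 but 3.6⁶ = 34012224/15625 reaches it, so n = 6.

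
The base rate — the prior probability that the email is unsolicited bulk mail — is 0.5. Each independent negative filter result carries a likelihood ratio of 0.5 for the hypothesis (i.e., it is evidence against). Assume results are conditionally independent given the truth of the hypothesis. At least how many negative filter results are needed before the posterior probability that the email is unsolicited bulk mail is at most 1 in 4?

Prior odds = 0.5/0.5 = 1.
Likelihood ratio per negative filter result = 0.5.
Target odds: 0.25 ÷ 0.75 = 1/3.
Require 0.5ⁿ ≤ 1/3 ÷ 1 = 1/3.
0.5¹ = 0.5 is still above 1/3 but 0.5² = 0.25 is at or below it, so n = 2.

2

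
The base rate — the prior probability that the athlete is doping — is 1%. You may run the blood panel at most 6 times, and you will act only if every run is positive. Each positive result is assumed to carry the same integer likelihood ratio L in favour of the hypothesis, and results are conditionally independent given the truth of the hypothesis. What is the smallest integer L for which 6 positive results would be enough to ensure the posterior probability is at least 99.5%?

6

Prior odds = 0.01/0.99 = 1/99.
Target odds = 0.995/0.005 = 199.
Need L⁶ ≥ 199 ÷ (1/99) = 19701.
5⁶ = 15625 < 19701 ≤ 46656 = 6⁶, so L = 6.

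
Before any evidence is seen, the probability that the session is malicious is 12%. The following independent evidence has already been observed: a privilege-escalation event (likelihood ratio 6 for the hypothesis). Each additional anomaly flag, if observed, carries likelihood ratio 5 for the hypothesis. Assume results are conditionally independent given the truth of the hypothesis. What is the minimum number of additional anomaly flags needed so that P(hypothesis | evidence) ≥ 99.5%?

Prior odds = 0.12/0.88 = 3/22.
Bayes factor of the evidence already in hand = 6.
Odds after that evidence = (3/22) × 6 = 9/11.
Target odds = 0.995/0.005 = 199.
Need 5ⁿ ≥ 199 ÷ (9/11) = 2189/9.
5³ = 125 falls short of 2189/9 but 5⁴ = 625 reaches it, so n = 4.

4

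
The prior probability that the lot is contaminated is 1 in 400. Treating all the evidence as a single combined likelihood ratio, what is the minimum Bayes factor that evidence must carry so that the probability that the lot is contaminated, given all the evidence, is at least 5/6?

1995

Prior odds = 0.0025/0.9975 = 1/399.
Target odds = (5/6)/(1/6) = 5.
Required Bayes factor = 5 ÷ (1/399) = 1995.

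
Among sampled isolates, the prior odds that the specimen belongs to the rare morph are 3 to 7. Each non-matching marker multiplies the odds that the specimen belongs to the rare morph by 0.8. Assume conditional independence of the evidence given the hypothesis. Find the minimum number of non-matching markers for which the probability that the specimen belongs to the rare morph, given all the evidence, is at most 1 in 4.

Prior odds = 3/7.
Likelihood ratio per non-matching marker = 0.8.
Target odds: 0.25 ÷ 0.75 = 1/3.
Require 0.8ⁿ ≤ 1/3 ÷ (3/7) = 7/9.
0.8¹ = 0.8 is still above 7/9 but 0.8² = 0.64 is at or below it, so n = 2.

2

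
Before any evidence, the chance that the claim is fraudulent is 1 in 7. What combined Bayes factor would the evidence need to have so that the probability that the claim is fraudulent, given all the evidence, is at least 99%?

Prior odds = (1/7)/(6/7) = 1/6.
Target odds = 0.99/0.01 = 99.
Required Bayes factor = 99 ÷ (1/6) = 594.

594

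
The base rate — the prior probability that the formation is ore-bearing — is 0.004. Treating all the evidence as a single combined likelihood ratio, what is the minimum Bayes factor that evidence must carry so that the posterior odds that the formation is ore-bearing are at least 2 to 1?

Prior odds = 0.004/0.996 = 1/249.
Target odds = 2.
Required Bayes factor = 2 ÷ (1/249) = 498.

498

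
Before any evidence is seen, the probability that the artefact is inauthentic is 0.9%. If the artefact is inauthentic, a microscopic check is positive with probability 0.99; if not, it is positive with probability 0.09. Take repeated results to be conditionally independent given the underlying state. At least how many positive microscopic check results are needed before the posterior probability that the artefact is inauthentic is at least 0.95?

4

Prior odds = 0.009/0.991 = 9/991.
Likelihood ratio of a positive = 0.99/0.09 = 11.
Target odds: 0.95 ÷ 0.05 = 19.
Require 11ⁿ ≥ 19 ÷ (9/991) = 18829/9.
11³ = 1331 falls short of 18829/9 but 11⁴ = 14641 reaches it, so n = 4.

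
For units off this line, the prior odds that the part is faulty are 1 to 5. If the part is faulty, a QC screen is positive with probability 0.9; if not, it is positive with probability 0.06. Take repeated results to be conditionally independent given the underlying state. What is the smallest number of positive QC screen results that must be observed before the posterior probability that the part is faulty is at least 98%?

Prior odds = 0.2.
Likelihood ratio of a positive = 0.9/0.06 = 15.
Target posterior odds = 0.98/0.02 = 49.
Require 15ⁿ ≥ 49 ÷ 0.2 = 245.
15² = 225 falls short of 245 but 15³ = 3375 reaches it, so n = 3.

3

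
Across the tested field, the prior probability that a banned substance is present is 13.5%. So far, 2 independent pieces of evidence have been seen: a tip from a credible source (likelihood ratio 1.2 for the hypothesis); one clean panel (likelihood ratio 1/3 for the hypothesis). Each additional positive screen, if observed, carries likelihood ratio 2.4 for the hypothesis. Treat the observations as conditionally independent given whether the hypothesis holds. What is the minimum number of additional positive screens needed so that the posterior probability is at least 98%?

8

Prior odds = 0.135/0.865 = 27/173.
Combined Bayes factor of the evidence already in hand = 1.2 × (1/3) = 0.4.
Odds after that evidence = (27/173) × 0.4 = 54/865.
Target odds = 0.98/0.02 = 49.
Need 2.4ⁿ ≥ 49 ÷ (54/865) = 42385/54.
2.4⁷ = 35831808/78125 falls short of 42385/54 but 2.4⁸ = 429981696/390625 reaches it, so n = 8.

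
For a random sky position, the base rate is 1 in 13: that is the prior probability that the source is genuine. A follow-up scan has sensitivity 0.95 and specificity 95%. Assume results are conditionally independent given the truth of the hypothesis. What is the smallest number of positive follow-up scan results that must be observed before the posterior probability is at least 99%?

Prior odds = (1/13)/(12/13) = 1/12.
False-positive rate = 1 − 0.95 = 0.05; likelihood ratio of a positive = 0.95/0.05 = 19.
Target posterior odds = 0.99/0.01 = 99.
Require 19ⁿ ≥ 99 ÷ (1/12) = 1188.
19² = 361 falls short of 1188 but 19³ = 6859 reaches it, so n = 3.

3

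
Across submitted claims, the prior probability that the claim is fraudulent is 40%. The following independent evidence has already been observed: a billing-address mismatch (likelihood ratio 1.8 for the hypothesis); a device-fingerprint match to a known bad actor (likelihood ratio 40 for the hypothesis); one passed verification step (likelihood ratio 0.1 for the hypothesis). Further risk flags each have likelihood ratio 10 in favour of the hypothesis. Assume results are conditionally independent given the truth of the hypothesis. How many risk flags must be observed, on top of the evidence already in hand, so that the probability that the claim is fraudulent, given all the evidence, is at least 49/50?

Prior odds = 0.4/0.6 = 2/3.
Combined Bayes factor of the evidence already in hand = 1.8 × 40 × 0.1 = 7.2.
Odds after that evidence = (2/3) × 7.2 = 4.8.
Target odds = 0.98/0.02 = 49.
Need 10ⁿ ≥ 49 ÷ 4.8 = 245/24.
10¹ = 10 falls short of 245/24 but 10² = 100 reaches it, so n = 2.

2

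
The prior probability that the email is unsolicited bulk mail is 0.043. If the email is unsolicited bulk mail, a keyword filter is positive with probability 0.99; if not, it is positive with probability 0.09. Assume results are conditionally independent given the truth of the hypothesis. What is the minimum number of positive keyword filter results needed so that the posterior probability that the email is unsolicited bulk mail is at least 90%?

Prior odds = 0.043/0.957 = 43/957.
Likelihood ratio of a positive = 0.99/0.09 = 11.
Target odds: 0.9 ÷ 0.1 = 9.
Require 11ⁿ ≥ 9 ÷ (43/957) = 8613/43.
11² = 121 falls short of 8613/43 but 11³ = 1331 reaches it, so n = 3.

3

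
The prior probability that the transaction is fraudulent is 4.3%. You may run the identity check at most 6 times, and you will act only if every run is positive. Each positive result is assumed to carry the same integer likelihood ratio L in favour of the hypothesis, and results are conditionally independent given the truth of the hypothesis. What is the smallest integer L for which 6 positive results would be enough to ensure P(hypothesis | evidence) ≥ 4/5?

Prior odds = 0.043/0.957 = 43/957.
Target odds = 0.8/0.2 = 4.
Need L⁶ ≥ 4 ÷ (43/957) = 3828/43.
2⁶ = 64 < 3828/43 ≤ 729 = 3⁶, so L = 3.

3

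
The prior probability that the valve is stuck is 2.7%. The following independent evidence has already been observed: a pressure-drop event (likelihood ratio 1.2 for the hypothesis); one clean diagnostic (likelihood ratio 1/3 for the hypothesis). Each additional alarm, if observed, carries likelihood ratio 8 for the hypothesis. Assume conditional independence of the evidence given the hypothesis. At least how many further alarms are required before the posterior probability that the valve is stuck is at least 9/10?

4

Prior odds = 0.027/0.973 = 27/973.
Combined Bayes factor of the evidence already in hand = 1.2 × (1/3) = 0.4.
Odds after that evidence = (27/973) × 0.4 = 54/4865.
Target odds = 0.9/0.1 = 9.
Need 8ⁿ ≥ 9 ÷ (54/4865) = 4865/6.
8³ = 512 falls short of 4865/6 but 8⁴ = 4096 reaches it, so n = 4.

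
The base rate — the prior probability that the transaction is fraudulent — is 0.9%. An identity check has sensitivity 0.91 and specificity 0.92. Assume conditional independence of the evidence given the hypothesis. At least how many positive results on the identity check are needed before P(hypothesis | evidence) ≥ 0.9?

3

Prior odds: 0.009 ÷ 0.991 = 9/991.
False-positive rate = 1 − 0.92 = 0.08; likelihood ratio of a positive = 0.91/0.08 = 11.375.
Target odds: 0.9 ÷ 0.1 = 9.
Require 11.375ⁿ ≥ 9 ÷ (9/991) = 991.
11.375² = 129.390625 falls short of 991 but 11.375³ = 753571/512 reaches it, so n = 3.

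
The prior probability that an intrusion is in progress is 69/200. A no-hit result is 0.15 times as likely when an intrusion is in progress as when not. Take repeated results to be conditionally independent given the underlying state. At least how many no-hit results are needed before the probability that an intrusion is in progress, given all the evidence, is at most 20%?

1

Prior odds = 0.345/0.655 = 69/131.
Likelihood ratio per no-hit result = 0.15.
Target odds: 0.2 ÷ 0.8 = 0.25.
Need (69/131) × 0.15ⁿ ≤ 0.25, i.e. 0.15ⁿ ≤ 131/276.
0.15¹ = 0.15, which is already at or below the required 131/276; so n = 1.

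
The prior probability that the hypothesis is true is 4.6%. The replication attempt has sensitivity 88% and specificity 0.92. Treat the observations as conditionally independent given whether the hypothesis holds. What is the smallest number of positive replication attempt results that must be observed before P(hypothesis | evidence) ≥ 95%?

3

Prior odds = 0.046/0.954 = 23/477.
False-positive rate = 1 − 0.92 = 0.08; likelihood ratio of a positive = 0.88/0.08 = 11.
Target posterior odds = 0.95/0.05 = 19.
Need (23/477) × 11ⁿ ≥ 19, i.e. 11ⁿ ≥ 9063/23.
11² = 121 falls short of 9063/23 but 11³ = 1331 reaches it, so n = 3.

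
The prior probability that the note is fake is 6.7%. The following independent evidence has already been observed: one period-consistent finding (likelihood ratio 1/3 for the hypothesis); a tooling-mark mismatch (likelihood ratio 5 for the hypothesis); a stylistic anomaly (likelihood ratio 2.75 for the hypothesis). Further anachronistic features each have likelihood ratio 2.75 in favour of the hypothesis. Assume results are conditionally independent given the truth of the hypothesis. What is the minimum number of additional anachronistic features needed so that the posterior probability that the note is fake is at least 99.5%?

Prior odds = 0.067/0.933 = 67/933.
Combined Bayes factor of the evidence already in hand = (1/3) × 5 × 2.75 = 55/12.
Odds after that evidence = (67/933) × 55/12 = 3685/11196.
Target odds = 0.995/0.005 = 199.
Need 2.75ⁿ ≥ 199 ÷ (3685/11196) = 2228004/3685.
2.75⁶ = 1771561/4096 falls short of 2228004/3685 but 2.75⁷ = 19487171/16384 reaches it, so n = 7.

7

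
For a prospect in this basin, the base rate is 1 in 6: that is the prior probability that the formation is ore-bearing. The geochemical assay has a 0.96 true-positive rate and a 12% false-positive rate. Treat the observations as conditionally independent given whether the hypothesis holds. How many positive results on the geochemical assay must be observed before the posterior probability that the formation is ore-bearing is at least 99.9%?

5

Prior odds: (1/6) ÷ (5/6) = 0.2.
Likelihood ratio of a positive result = 0.96/0.12 = 8.
Target odds: 0.999 ÷ 0.001 = 999.
Need 0.2 × 8ⁿ ≥ 999, i.e. 8ⁿ ≥ 4995.
8⁴ = 4096 falls short of 4995 but 8⁵ = 32768 reaches it, so n = 5.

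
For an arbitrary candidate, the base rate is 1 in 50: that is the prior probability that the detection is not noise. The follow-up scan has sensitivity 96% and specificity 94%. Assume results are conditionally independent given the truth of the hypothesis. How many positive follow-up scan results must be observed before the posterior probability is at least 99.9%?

Prior odds = 0.02/0.98 = 1/49.
False-positive rate = 1 − 0.94 = 0.06; likelihood ratio of a positive = 0.96/0.06 = 16.
Target odds: 0.999 ÷ 0.001 = 999.
Need (1/49) × 16ⁿ ≥ 999, i.e. 16ⁿ ≥ 48951.
16³ = 4096 falls short of 48951 but 16⁴ = 65536 reaches it, so n = 4.

4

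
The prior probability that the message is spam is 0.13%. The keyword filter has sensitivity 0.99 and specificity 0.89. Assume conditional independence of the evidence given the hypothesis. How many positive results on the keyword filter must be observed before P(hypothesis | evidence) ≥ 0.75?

Prior odds: 0.0013 ÷ 0.9987 = 13/9987.
False-positive rate = 1 − 0.89 = 0.11; likelihood ratio of a positive = 0.99/0.11 = 9.
Target posterior odds = 0.75/0.25 = 3.
Require 9ⁿ ≥ 3 ÷ (13/9987) = 29961/13.
9³ = 729 falls short of 29961/13 but 9⁴ = 6561 reaches it, so n = 4.

4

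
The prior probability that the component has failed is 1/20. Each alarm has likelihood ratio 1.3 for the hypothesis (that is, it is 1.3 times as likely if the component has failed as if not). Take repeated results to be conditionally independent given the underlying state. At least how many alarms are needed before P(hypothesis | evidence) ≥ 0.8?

17

Prior odds: 0.05 ÷ 0.95 = 1/19.
Likelihood ratio per alarm = 1.3.
Target odds: 0.8 ÷ 0.2 = 4.
Require 1.3ⁿ ≥ 4 ÷ (1/19) = 76.
1.3¹⁶ ≈66.5417 falls short of 76 but 1.3¹⁷ ≈86.5042 reaches it, so n = 17.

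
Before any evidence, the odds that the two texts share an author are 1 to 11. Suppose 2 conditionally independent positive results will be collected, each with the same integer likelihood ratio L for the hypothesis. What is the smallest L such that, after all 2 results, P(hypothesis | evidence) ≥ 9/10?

Prior odds = 1/11.
Target odds = 0.9/0.1 = 9.
Need L² ≥ 9 ÷ (1/11) = 99.
9² = 81 < 99 ≤ 100 = 10², so L = 10.

10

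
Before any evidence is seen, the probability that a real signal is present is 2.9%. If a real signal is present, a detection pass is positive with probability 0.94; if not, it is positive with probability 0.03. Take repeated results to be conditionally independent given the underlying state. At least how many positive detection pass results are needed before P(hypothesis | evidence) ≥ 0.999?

4

Prior odds: 0.029 ÷ 0.971 = 29/971.
Likelihood ratio of a positive = 0.94/0.03 = 94/3.
Target posterior odds = 0.999/0.001 = 999.
Require (94/3)ⁿ ≥ 999 ÷ (29/971) = 970029/29.
(94/3)³ = 830584/27 falls short of 970029/29 but (94/3)⁴ = 78074896/81 reaches it, so n = 4.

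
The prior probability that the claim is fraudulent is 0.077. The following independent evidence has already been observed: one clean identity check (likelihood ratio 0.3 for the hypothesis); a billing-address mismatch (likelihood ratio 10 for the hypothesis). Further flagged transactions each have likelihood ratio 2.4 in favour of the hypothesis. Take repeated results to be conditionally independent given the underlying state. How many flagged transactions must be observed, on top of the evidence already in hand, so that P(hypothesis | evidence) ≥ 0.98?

Prior odds = 0.077/0.923 = 77/923.
Combined Bayes factor of the evidence already in hand = 0.3 × 10 = 3.
Odds after that evidence = (77/923) × 3 = 231/923.
Target odds = 0.98/0.02 = 49.
Need 2.4ⁿ ≥ 49 ÷ (231/923) = 6461/33.
2.4⁶ = 2985984/15625 falls short of 6461/33 but 2.4⁷ = 35831808/78125 reaches it, so n = 7.

7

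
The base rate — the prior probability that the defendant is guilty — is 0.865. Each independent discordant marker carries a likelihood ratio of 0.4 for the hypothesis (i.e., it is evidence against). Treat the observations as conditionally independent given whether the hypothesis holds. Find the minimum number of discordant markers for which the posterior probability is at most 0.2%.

9

Prior odds = 0.865/0.135 = 173/27.
Likelihood ratio per discordant marker = 0.4.
Target odds: 0.002 ÷ 0.998 = 1/499.
Need (173/27) × 0.4ⁿ ≤ 1/499, i.e. 0.4ⁿ ≤ 27/86327.
0.4⁸ = 256/390625 is still above 27/86327 but 0.4⁹ = 512/1953125 is at or below it, so n = 9.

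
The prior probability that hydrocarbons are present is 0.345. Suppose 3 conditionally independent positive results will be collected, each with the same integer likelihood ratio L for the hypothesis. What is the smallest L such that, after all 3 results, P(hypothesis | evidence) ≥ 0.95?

Prior odds = 0.345/0.655 = 69/131.
Target odds = 0.95/0.05 = 19.
Need L³ ≥ 19 ÷ (69/131) = 2489/69.
3³ = 27 < 2489/69 ≤ 64 = 4³, so L = 4.

4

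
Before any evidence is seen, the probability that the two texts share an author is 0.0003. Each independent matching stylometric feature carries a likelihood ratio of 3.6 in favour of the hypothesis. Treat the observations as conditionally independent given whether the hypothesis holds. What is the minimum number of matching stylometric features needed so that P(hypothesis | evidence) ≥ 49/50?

Prior odds: 0.0003 ÷ 0.9997 = 3/9997.
Likelihood ratio per matching stylometric feature = 3.6.
Target posterior odds = 0.98/0.02 = 49.
Need (3/9997) × 3.6ⁿ ≥ 49, i.e. 3.6ⁿ ≥ 489853/3.
3.6⁹ ≈101560 falls short of 489853/3 but 3.6¹⁰ ≈365616 reaches it, so n = 10.

10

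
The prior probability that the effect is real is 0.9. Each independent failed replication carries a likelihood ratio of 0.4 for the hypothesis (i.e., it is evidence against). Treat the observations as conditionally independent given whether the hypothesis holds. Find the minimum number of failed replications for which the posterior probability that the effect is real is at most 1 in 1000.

10

Prior odds = 0.9/0.1 = 9.
Likelihood ratio per failed replication = 0.4.
Target posterior odds = 0.001/0.999 = 1/999.
Require 0.4ⁿ ≤ 1/999 ÷ 9 = 1/8991.
0.4⁹ = 512/1953125 is still above 1/8991 but 0.4¹⁰ = 1024/9765625 is at or below it, so n = 10.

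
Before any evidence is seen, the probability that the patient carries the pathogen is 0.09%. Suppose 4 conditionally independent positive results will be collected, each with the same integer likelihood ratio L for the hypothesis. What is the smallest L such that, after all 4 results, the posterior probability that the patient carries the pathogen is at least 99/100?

19

Prior odds = 0.0009/0.9991 = 9/9991.
Target odds = 0.99/0.01 = 99.
Need L⁴ ≥ 99 ÷ (9/9991) = 109901.
18⁴ = 104976 < 109901 ≤ 130321 = 19⁴, so L = 19.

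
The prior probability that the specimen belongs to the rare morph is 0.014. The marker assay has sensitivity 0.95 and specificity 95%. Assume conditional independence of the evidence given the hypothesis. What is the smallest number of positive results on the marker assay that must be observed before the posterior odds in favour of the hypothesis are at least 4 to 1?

2

Prior odds: 0.014 ÷ 0.986 = 7/493.
False-positive rate = 1 − 0.95 = 0.05; likelihood ratio of a positive = 0.95/0.05 = 19.
Target odds = 4.
Require 19ⁿ ≥ 4 ÷ (7/493) = 1972/7.
19¹ = 19 falls short of 1972/7 but 19² = 361 reaches it, so n = 2.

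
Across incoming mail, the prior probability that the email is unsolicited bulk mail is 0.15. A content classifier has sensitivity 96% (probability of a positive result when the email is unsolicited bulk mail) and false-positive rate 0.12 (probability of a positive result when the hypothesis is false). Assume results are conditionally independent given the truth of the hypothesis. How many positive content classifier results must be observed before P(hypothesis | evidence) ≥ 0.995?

Prior odds = 0.15/0.85 = 3/17.
Likelihood ratio of a positive result = 0.96/0.12 = 8.
Target odds: 0.995 ÷ 0.005 = 199.
Require 8ⁿ ≥ 199 ÷ (3/17) = 3383/3.
8³ = 512 falls short of 3383/3 but 8⁴ = 4096 reaches it, so n = 4.

4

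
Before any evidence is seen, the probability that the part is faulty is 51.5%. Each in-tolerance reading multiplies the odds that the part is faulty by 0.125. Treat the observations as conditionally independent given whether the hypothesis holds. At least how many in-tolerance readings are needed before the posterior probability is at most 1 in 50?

Prior odds = 0.515/0.485 = 103/97.
Likelihood ratio per in-tolerance reading = 0.125.
Target odds: 0.02 ÷ 0.98 = 1/49.
Need (103/97) × 0.125ⁿ ≤ 1/49, i.e. 0.125ⁿ ≤ 97/5047.
0.125¹ = 0.125 is still above 97/5047 but 0.125² = 0.015625 is at or below it, so n = 2.

2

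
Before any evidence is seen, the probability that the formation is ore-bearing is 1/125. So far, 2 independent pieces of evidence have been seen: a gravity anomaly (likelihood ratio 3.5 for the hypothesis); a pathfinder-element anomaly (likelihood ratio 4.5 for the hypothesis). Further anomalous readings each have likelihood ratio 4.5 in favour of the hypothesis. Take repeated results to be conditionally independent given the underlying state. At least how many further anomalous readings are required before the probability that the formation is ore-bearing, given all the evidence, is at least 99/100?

5

Prior odds = 0.008/0.992 = 1/124.
Combined Bayes factor of the evidence already in hand = 3.5 × 4.5 = 15.75.
Odds after that evidence = (1/124) × 15.75 = 63/496.
Target odds = 0.99/0.01 = 99.
Need 4.5ⁿ ≥ 99 ÷ (63/496) = 5456/7.
4.5⁴ = 410.0625 falls short of 5456/7 but 4.5⁵ = 1845.28125 reaches it, so n = 5.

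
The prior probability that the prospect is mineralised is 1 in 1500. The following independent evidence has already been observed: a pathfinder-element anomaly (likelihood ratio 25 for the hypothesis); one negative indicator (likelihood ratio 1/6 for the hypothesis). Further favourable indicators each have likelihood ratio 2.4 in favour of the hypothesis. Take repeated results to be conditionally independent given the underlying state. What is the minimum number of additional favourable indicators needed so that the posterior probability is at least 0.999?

Prior odds = (1/1500)/(1499/1500) = 1/1499.
Combined Bayes factor of the evidence already in hand = 25 × (1/6) = 25/6.
Odds after that evidence = (1/1499) × 25/6 = 25/8994.
Target odds = 0.999/0.001 = 999.
Need 2.4ⁿ ≥ 999 ÷ (25/8994) = 359400.24.
2.4¹⁴ ≈210357 falls short of 359400.24 but 2.4¹⁵ ≈504857 reaches it, so n = 15.

15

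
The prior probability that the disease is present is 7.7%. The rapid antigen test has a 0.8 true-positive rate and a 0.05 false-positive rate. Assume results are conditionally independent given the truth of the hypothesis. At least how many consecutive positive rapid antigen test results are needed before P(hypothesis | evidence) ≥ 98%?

Prior odds: 0.077 ÷ 0.923 = 77/923.
Likelihood ratio of a positive result = 0.8/0.05 = 16.
Target odds: 0.98 ÷ 0.02 = 49.
Need (77/923) × 16ⁿ ≥ 49, i.e. 16ⁿ ≥ 6461/11.
16² = 256 falls short of 6461/11 but 16³ = 4096 reaches it, so n = 3.

3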